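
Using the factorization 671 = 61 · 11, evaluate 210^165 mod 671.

243

Mod 61: 210 ≡ 27; by Fermat, exponent reduces to 165 mod 60 = 45; 27^45 ≡ 60 (mod 61).
Mod 11: 210 ≡ 1; by Fermat, exponent reduces to 165 mod 10 = 5; 1^5 ≡ 1 (mod 11).
Combine by CRT: x ≡ 60 (mod 61), x ≡ 1 (mod 11) ⇒ x ≡ 243 (mod 671).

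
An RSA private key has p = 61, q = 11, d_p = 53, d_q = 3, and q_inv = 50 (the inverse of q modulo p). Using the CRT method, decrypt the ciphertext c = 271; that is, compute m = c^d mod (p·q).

651

m₁ = c^(d_p) mod p: c ≡ 27 (mod 61), and 27^53 mod 61 = 41.
m₂ = c^(d_q) mod q: c ≡ 7 (mod 11), and 7^3 mod 11 = 2.
h = q_inv·(m₁ − m₂) mod p = 50·(41 − 2) mod 61 = 59.
m = m₂ + h·q = 2 + 59·11 = 651.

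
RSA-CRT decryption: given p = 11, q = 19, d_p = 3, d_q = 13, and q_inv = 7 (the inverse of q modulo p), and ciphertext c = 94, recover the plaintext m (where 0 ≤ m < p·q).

18

m₁ = c^(d_p) mod p: c ≡ 6 (mod 11), and 6^3 mod 11 = 7.
m₂ = c^(d_q) mod q: c ≡ 18 (mod 19), and 18^13 mod 19 = 18.
h = q_inv·(m₁ − m₂) mod p = 7·(7 − 18) mod 11 = 0.
m = m₂ + h·q = 18 + 0·19 = 18.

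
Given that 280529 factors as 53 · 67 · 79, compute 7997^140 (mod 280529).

Mod 53: 7997 ≡ 47; by Fermat, exponent reduces to 140 mod 52 = 36; 47^36 ≡ 13 (mod 53).
Mod 67: 7997 ≡ 24; by Fermat, exponent reduces to 140 mod 66 = 8; 24^8 ≡ 64 (mod 67).
Mod 79: 7997 ≡ 18; by Fermat, exponent reduces to 140 mod 78 = 62; 18^62 ≡ 62 (mod 79).
Combine by CRT: x ≡ 13 (mod 53), x ≡ 64 (mod 67), x ≡ 62 (mod 79) ⇒ x ≡ 20365 (mod 280529).

20365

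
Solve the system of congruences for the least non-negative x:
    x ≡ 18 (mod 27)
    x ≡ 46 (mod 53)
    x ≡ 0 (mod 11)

From x ≡ 18 (mod 27) write x = 18 + 27t. Substituting into x ≡ 46 (mod 53) gives 27t ≡ 28 (mod 53), and since 27⁻¹ ≡ 2 (mod 53), t ≡ 3. Hence x ≡ 18 + 27·3 = 99 (mod 1431).
From x ≡ 99 (mod 1431) write x = 99 + 1431t. Substituting into x ≡ 0 (mod 11) gives 1431t ≡ 0 (mod 11), and since 1⁻¹ ≡ 1 (mod 11), t ≡ 0. Hence x ≡ 99 + 1431·0 = 99 (mod 15741).

99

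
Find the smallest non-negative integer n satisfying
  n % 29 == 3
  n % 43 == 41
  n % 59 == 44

The moduli are pairwise coprime; M = 29·43·59 = 73573.
M/29 = 2537; 2537 ≡ 14 (mod 29); 14·27 ≡ 1, so inverse 27.
M/43 = 1711; 1711 ≡ 34 (mod 43); 34·19 ≡ 1, so inverse 19.
M/59 = 1247; 1247 ≡ 8 (mod 59); 8·37 ≡ 1, so inverse 37.
n ≡ 3·2537·27 + 41·1711·19 + 44·1247·37 = 3568482.
3568482 mod 73573 = 36978.

36978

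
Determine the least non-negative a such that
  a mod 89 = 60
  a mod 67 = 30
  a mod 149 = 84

Combine the congruences pairwise.
From a ≡ 60 (mod 89) write a = 60 + 89t. Substituting into a ≡ 30 (mod 67) gives 89t ≡ 37 (mod 67), and since 22⁻¹ ≡ 64 (mod 67), t ≡ 23. Hence a ≡ 60 + 89·23 = 2107 (mod 5963).
From a ≡ 2107 (mod 5963) write a = 2107 + 5963t. Substituting into a ≡ 84 (mod 149) gives 5963t ≡ 63 (mod 149), and since 3⁻¹ ≡ 50 (mod 149), t ≡ 21. Hence a ≡ 2107 + 5963·21 = 127330 (mod 888487).

127330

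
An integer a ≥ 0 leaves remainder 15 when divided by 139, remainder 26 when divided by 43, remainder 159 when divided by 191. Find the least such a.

Combine the congruences pairwise.
From a ≡ 15 (mod 139) write a = 15 + 139t. Substituting into a ≡ 26 (mod 43) gives 139t ≡ 11 (mod 43), and since 10⁻¹ ≡ 13 (mod 43), t ≡ 14. Hence a ≡ 15 + 139·14 = 1961 (mod 5977).
From a ≡ 1961 (mod 5977) write a = 1961 + 5977t. Substituting into a ≡ 159 (mod 191) gives 5977t ≡ 108 (mod 191), and since 56⁻¹ ≡ 58 (mod 191), t ≡ 152. Hence a ≡ 1961 + 5977·152 = 910465 (mod 1141607).

910465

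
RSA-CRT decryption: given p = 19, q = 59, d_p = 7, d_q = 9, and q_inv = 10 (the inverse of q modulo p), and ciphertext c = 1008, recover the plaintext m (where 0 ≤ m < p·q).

m₁ = c^(d_p) mod p: c ≡ 1 (mod 19), and 1^7 mod 19 = 1.
m₂ = c^(d_q) mod q: c ≡ 5 (mod 59), and 5^9 mod 59 = 48.
h = q_inv·(m₁ − m₂) mod p = 10·(1 − 48) mod 19 = 5.
m = m₂ + h·q = 48 + 5·59 = 343.

343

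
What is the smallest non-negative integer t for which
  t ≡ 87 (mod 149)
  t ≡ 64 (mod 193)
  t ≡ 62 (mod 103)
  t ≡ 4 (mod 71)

79519152

The moduli are pairwise coprime; N = 149·193·103·71 = 210299941.
N/149 = 1411409; 1411409 ≡ 81 (mod 149); 81·46 ≡ 1, so inverse 46.
N/193 = 1089637; 1089637 ≡ 152 (mod 193); 152·80 ≡ 1, so inverse 80.
N/103 = 2041747; 2041747 ≡ 81 (mod 103); 81·14 ≡ 1, so inverse 14.
N/71 = 2961971; 2961971 ≡ 64 (mod 71); 64·10 ≡ 1, so inverse 10.
t ≡ 87·1411409·46 + 64·1089637·80 + 62·2041747·14 + 4·2961971·10 = 13118115494.
13118115494 mod 210299941 = 79519152.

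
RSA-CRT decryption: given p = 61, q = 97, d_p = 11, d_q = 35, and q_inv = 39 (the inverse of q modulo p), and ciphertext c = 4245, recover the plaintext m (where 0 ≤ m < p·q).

1997

m₁ = c^(d_p) mod p: c ≡ 36 (mod 61), and 36^11 mod 61 = 45.
m₂ = c^(d_q) mod q: c ≡ 74 (mod 97), and 74^35 mod 97 = 57.
h = q_inv·(m₁ − m₂) mod p = 39·(45 − 57) mod 61 = 20.
m = m₂ + h·q = 57 + 20·97 = 1997.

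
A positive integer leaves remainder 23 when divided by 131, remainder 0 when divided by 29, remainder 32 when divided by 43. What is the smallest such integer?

The moduli are pairwise coprime; N = 131·29·43 = 163357.
N/131 = 1247; 1247 ≡ 68 (mod 131); 68·79 ≡ 1, so inverse 79.
N/29 = 5633; 5633 ≡ 7 (mod 29); 7·25 ≡ 1, so inverse 25.
N/43 = 3799; 3799 ≡ 15 (mod 43); 15·23 ≡ 1, so inverse 23.
k ≡ 23·1247·79 + 0·5633·25 + 32·3799·23 = 5061863.
5061863 mod 163357 = 161153.

161153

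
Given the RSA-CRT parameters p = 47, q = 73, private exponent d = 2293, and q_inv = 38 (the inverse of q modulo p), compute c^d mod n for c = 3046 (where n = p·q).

d_p = d mod (p−1) = 2293 mod 46 = 39; d_q = d mod (q−1) = 61.
m₁ = c^(d_p) mod p: c ≡ 38 (mod 47), and 38^39 mod 47 = 10.
m₂ = c^(d_q) mod q: c ≡ 53 (mod 73), and 53^61 mod 73 = 39.
h = q_inv·(m₁ − m₂) mod p = 38·(10 − 39) mod 47 = 26.
m = m₂ + h·q = 39 + 26·73 = 1937.

1937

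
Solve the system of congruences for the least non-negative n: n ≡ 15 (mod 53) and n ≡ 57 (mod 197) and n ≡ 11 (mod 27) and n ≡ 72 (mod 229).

22515581

The moduli are pairwise coprime; M = 53·197·27·229 = 64556703.
M/53 = 1218051; 1218051 ≡ 5 (mod 53); 5·32 ≡ 1, so inverse 32.
M/197 = 327699; 327699 ≡ 88 (mod 197); 88·150 ≡ 1, so inverse 150.
M/27 = 2390989; 2390989 ≡ 4 (mod 27); 4·7 ≡ 1, so inverse 7.
M/229 = 281907; 281907 ≡ 8 (mod 229); 8·86 ≡ 1, so inverse 86.
n ≡ 15·1218051·32 + 57·327699·150 + 11·2390989·7 + 72·281907·86 = 5316165227.
5316165227 mod 64556703 = 22515581.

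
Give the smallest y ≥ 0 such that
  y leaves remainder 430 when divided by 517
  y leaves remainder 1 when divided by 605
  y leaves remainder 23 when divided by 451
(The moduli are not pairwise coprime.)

gcd(517, 605) = 11 and 11 | (1 − 430), so the pair is consistent; merging gives y ≡ 27831 (mod 28435), where 28435 = lcm(517, 605).
gcd(28435, 451) = 11 and 11 | (23 − 27831), so the pair is consistent; merging gives y ≡ 226876 (mod 1165835), where 1165835 = lcm(28435, 451).
The solution is unique modulo lcm(517, 605, 451) = 1165835.

226876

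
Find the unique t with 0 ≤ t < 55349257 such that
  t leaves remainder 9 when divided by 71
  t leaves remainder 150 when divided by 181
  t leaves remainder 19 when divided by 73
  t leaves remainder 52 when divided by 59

40271564

The moduli are pairwise coprime; N = 71·181·73·59 = 55349257.
N/71 = 779567; 779567 ≡ 58 (mod 71); 58·60 ≡ 1, so inverse 60.
N/181 = 305797; 305797 ≡ 88 (mod 181); 88·72 ≡ 1, so inverse 72.
N/73 = 758209; 758209 ≡ 31 (mod 73); 31·33 ≡ 1, so inverse 33.
N/59 = 938123; 938123 ≡ 23 (mod 59); 23·18 ≡ 1, so inverse 18.
t ≡ 9·779567·60 + 150·305797·72 + 19·758209·33 + 52·938123·18 = 5077053951.
5077053951 mod 55349257 = 40271564.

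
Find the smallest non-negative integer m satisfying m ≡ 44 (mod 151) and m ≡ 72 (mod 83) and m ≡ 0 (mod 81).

171882

The moduli are pairwise coprime; N = 151·83·81 = 1015173.
N/151 = 6723; 6723 ≡ 79 (mod 151); 79·65 ≡ 1, so inverse 65.
N/83 = 12231; 12231 ≡ 30 (mod 83); 30·36 ≡ 1, so inverse 36.
N/81 = 12533; 12533 ≡ 59 (mod 81); 59·11 ≡ 1, so inverse 11.
m ≡ 44·6723·65 + 72·12231·36 + 0·12533·11 = 50930532.
50930532 mod 1015173 = 171882.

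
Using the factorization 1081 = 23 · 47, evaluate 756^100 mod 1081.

Mod 23: 756 ≡ 20; by Fermat, exponent reduces to 100 mod 22 = 12; 20^12 ≡ 3 (mod 23).
Mod 47: 756 ≡ 4; by Fermat, exponent reduces to 100 mod 46 = 8; 4^8 ≡ 18 (mod 47).
Combine by CRT: x ≡ 3 (mod 23), x ≡ 18 (mod 47) ⇒ x ≡ 394 (mod 1081).

394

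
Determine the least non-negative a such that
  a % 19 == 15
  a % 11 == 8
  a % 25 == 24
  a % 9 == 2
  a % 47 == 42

121349

The moduli are pairwise coprime; N = 19·11·25·9·47 = 2210175.
N/19 = 116325; 116325 ≡ 7 (mod 19); 7·11 ≡ 1, so inverse 11.
N/11 = 200925; 200925 ≡ 10 (mod 11); 10·10 ≡ 1, so inverse 10.
N/25 = 88407; 88407 ≡ 7 (mod 25); 7·18 ≡ 1, so inverse 18.
N/9 = 245575; 245575 ≡ 1 (mod 9), inverse 1.
N/47 = 47025; 47025 ≡ 25 (mod 47); 25·32 ≡ 1, so inverse 32.
a ≡ 15·116325·11 + 8·200925·10 + 24·88407·18 + 2·245575·1 + 42·47025·32 = 137152199.
137152199 mod 2210175 = 121349.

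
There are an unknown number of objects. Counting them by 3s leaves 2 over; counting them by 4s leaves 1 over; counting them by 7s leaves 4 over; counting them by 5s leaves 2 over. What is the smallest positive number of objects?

The moduli are pairwise coprime; M = 3·4·7·5 = 420.
M/3 = 140; 140 ≡ 2 (mod 3); 2·2 ≡ 1, so inverse 2.
M/4 = 105; 105 ≡ 1 (mod 4), inverse 1.
M/7 = 60; 60 ≡ 4 (mod 7); 4·2 ≡ 1, so inverse 2.
M/5 = 84; 84 ≡ 4 (mod 5); 4·4 ≡ 1, so inverse 4.
N ≡ 2·140·2 + 1·105·1 + 4·60·2 + 2·84·4 = 1817.
1817 mod 420 = 137.

137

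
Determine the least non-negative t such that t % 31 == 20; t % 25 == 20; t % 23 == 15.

3120

The moduli are pairwise coprime; N = 31·25·23 = 17825.
N/31 = 575; 575 ≡ 17 (mod 31); 17·11 ≡ 1, so inverse 11.
N/25 = 713; 713 ≡ 13 (mod 25); 13·2 ≡ 1, so inverse 2.
N/23 = 775; 775 ≡ 16 (mod 23); 16·13 ≡ 1, so inverse 13.
t ≡ 20·575·11 + 20·713·2 + 15·775·13 = 306145.
306145 mod 17825 = 3120.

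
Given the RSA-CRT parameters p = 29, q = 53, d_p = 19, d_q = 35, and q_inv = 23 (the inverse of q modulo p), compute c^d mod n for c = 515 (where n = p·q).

m₁ = c^(d_p) mod p: c ≡ 22 (mod 29), and 22^19 mod 29 = 13.
m₂ = c^(d_q) mod q: c ≡ 38 (mod 53), and 38^35 mod 53 = 37.
h = q_inv·(m₁ − m₂) mod p = 23·(13 − 37) mod 29 = 28.
m = m₂ + h·q = 37 + 28·53 = 1521.

1521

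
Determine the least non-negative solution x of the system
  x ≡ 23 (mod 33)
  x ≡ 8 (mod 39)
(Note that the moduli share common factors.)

gcd(33, 39) = 3 and 3 | (8 − 23), so the pair is consistent; merging gives x ≡ 320 (mod 429), where 429 = lcm(33, 39).
The solution is unique modulo lcm(33, 39) = 429.

320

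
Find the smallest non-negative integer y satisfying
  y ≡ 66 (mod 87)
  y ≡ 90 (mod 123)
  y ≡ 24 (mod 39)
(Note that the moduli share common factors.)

8331

gcd(87, 123) = 3 and 3 | (90 − 66), so the pair is consistent; merging gives y ≡ 1197 (mod 3567), where 3567 = lcm(87, 123).
gcd(3567, 39) = 3 and 3 | (24 − 1197), so the pair is consistent; merging gives y ≡ 8331 (mod 46371), where 46371 = lcm(3567, 39).
The solution is unique modulo lcm(87, 123, 39) = 46371.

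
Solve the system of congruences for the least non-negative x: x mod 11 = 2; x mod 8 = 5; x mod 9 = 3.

The moduli are pairwise coprime; N = 11·8·9 = 792.
N/11 = 72; 72 ≡ 6 (mod 11); 6·2 ≡ 1, so inverse 2.
N/8 = 99; 99 ≡ 3 (mod 8); 3·3 ≡ 1, so inverse 3.
N/9 = 88; 88 ≡ 7 (mod 9); 7·4 ≡ 1, so inverse 4.
x ≡ 2·72·2 + 5·99·3 + 3·88·4 = 2829.
2829 mod 792 = 453.

453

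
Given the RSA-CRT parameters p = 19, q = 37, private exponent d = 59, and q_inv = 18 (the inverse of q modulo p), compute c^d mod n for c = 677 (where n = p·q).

d_p = d mod (p−1) = 59 mod 18 = 5; d_q = d mod (q−1) = 23.
m₁ = c^(d_p) mod p: c ≡ 12 (mod 19), and 12^5 mod 19 = 8.
m₂ = c^(d_q) mod q: c ≡ 11 (mod 37), and 11^23 mod 37 = 27.
h = q_inv·(m₁ − m₂) mod p = 18·(8 − 27) mod 19 = 0.
m = m₂ + h·q = 27 + 0·37 = 27.

27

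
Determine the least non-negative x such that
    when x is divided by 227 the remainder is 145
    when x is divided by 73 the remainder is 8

Combine the congruences pairwise.
From x ≡ 145 (mod 227) write x = 145 + 227t. Substituting into x ≡ 8 (mod 73) gives 227t ≡ 9 (mod 73), and since 8⁻¹ ≡ 64 (mod 73), t ≡ 65. Hence x ≡ 145 + 227·65 = 14900 (mod 16571).

14900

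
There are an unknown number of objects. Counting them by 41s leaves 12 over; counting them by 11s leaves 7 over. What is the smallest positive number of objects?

381

From N ≡ 12 (mod 41) write N = 12 + 41t. Substituting into N ≡ 7 (mod 11) gives 41t ≡ 6 (mod 11), and since 8⁻¹ ≡ 7 (mod 11), t ≡ 9. Hence N ≡ 12 + 41·9 = 381 (mod 451).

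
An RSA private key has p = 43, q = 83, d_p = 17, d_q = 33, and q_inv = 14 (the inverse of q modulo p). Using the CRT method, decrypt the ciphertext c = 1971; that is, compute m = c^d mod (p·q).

3188

m₁ = c^(d_p) mod p: c ≡ 36 (mod 43), and 36^17 mod 43 = 6.
m₂ = c^(d_q) mod q: c ≡ 62 (mod 83), and 62^33 mod 83 = 34.
h = q_inv·(m₁ − m₂) mod p = 14·(6 − 34) mod 43 = 38.
m = m₂ + h·q = 34 + 38·83 = 3188.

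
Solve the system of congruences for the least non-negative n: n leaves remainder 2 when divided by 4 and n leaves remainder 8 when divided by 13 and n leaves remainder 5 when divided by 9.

86

The moduli are pairwise coprime; M = 4·13·9 = 468.
M/4 = 117; 117 ≡ 1 (mod 4), inverse 1.
M/13 = 36; 36 ≡ 10 (mod 13); 10·4 ≡ 1, so inverse 4.
M/9 = 52; 52 ≡ 7 (mod 9); 7·4 ≡ 1, so inverse 4.
n ≡ 2·117·1 + 8·36·4 + 5·52·4 = 2426.
2426 mod 468 = 86.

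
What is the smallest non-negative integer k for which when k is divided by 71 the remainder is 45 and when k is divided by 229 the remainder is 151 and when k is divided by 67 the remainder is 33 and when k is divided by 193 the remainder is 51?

67154401

From k ≡ 45 (mod 71) write k = 45 + 71t. Substituting into k ≡ 151 (mod 229) gives 71t ≡ 106 (mod 229), and since 71⁻¹ ≡ 100 (mod 229), t ≡ 66. Hence k ≡ 45 + 71·66 = 4731 (mod 16259).
From k ≡ 4731 (mod 16259) write k = 4731 + 16259t. Substituting into k ≡ 33 (mod 67) gives 16259t ≡ 59 (mod 67), and since 45⁻¹ ≡ 3 (mod 67), t ≡ 43. Hence k ≡ 4731 + 16259·43 = 703868 (mod 1089353).
From k ≡ 703868 (mod 1089353) write k = 703868 + 1089353t. Substituting into k ≡ 51 (mod 193) gives 1089353t ≡ 54 (mod 193), and since 61⁻¹ ≡ 19 (mod 193), t ≡ 61. Hence k ≡ 703868 + 1089353·61 = 67154401 (mod 210245129).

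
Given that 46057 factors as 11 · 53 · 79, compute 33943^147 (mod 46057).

25841

Mod 11: 33943 ≡ 8; by Fermat, exponent reduces to 147 mod 10 = 7; 8^7 ≡ 2 (mod 11).
Mod 53: 33943 ≡ 23; by Fermat, exponent reduces to 147 mod 52 = 43; 23^43 ≡ 30 (mod 53).
Mod 79: 33943 ≡ 52; by Fermat, exponent reduces to 147 mod 78 = 69; 52^69 ≡ 8 (mod 79).
Combine by CRT: x ≡ 2 (mod 11), x ≡ 30 (mod 53), x ≡ 8 (mod 79) ⇒ x ≡ 25841 (mod 46057).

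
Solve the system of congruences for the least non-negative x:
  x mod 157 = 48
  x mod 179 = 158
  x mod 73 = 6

From x ≡ 48 (mod 157) write x = 48 + 157t. Substituting into x ≡ 158 (mod 179) gives 157t ≡ 110 (mod 179), and since 157⁻¹ ≡ 122 (mod 179), t ≡ 174. Hence x ≡ 48 + 157·174 = 27366 (mod 28103).
From x ≡ 27366 (mod 28103) write x = 27366 + 28103t. Substituting into x ≡ 6 (mod 73) gives 28103t ≡ 15 (mod 73), and since 71⁻¹ ≡ 36 (mod 73), t ≡ 29. Hence x ≡ 27366 + 28103·29 = 842353 (mod 2051519).

842353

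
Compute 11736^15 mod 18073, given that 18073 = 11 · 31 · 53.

Mod 11: 11736 ≡ 10; by Fermat, exponent reduces to 15 mod 10 = 5; 10^5 ≡ 10 (mod 11).
Mod 31: 11736 ≡ 18; 18^15 ≡ 1 (mod 31).
Mod 53: 11736 ≡ 23; 23^15 ≡ 30 (mod 53).
Combine by CRT: x ≡ 10 (mod 11), x ≡ 1 (mod 31), x ≡ 30 (mod 53) ⇒ x ≡ 15718 (mod 18073).

15718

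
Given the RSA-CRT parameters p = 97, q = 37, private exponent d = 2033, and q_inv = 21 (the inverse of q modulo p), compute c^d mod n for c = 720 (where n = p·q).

2640

d_p = d mod (p−1) = 2033 mod 96 = 17; d_q = d mod (q−1) = 17.
m₁ = c^(d_p) mod p: c ≡ 41 (mod 97), and 41^17 mod 97 = 21.
m₂ = c^(d_q) mod q: c ≡ 17 (mod 37), and 17^17 mod 37 = 13.
h = q_inv·(m₁ − m₂) mod p = 21·(21 − 13) mod 97 = 71.
m = m₂ + h·q = 13 + 71·37 = 2640.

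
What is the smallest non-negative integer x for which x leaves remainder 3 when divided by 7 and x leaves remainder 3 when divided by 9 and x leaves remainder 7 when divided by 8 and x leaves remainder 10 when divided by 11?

3783

The moduli are pairwise coprime; N = 7·9·8·11 = 5544.
N/7 = 792; 792 ≡ 1 (mod 7), inverse 1.
N/9 = 616; 616 ≡ 4 (mod 9); 4·7 ≡ 1, so inverse 7.
N/8 = 693; 693 ≡ 5 (mod 8); 5·5 ≡ 1, so inverse 5.
N/11 = 504; 504 ≡ 9 (mod 11); 9·5 ≡ 1, so inverse 5.
x ≡ 3·792·1 + 3·616·7 + 7·693·5 + 10·504·5 = 64767.
64767 mod 5544 = 3783.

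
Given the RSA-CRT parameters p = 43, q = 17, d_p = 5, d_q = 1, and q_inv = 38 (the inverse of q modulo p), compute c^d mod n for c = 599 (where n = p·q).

m₁ = c^(d_p) mod p: c ≡ 40 (mod 43), and 40^5 mod 43 = 15.
m₂ = c^(d_q) mod q: c ≡ 4 (mod 17), and 4^1 mod 17 = 4.
h = q_inv·(m₁ − m₂) mod p = 38·(15 − 4) mod 43 = 31.
m = m₂ + h·q = 4 + 31·17 = 531.

531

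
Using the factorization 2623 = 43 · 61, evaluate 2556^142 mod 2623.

Mod 43: 2556 ≡ 19; by Fermat, exponent reduces to 142 mod 42 = 16; 19^16 ≡ 10 (mod 43).
Mod 61: 2556 ≡ 55; by Fermat, exponent reduces to 142 mod 60 = 22; 55^22 ≡ 45 (mod 61).
Combine by CRT: x ≡ 10 (mod 43), x ≡ 45 (mod 61) ⇒ x ≡ 655 (mod 2623).

655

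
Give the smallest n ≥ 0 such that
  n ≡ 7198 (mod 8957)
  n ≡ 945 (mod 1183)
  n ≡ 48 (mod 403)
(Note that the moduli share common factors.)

96768

Combine the congruences pairwise.
gcd(8957, 1183) = 169 and 169 | (945 − 7198), so the pair is consistent; merging gives n ≡ 34069 (mod 62699), where 62699 = lcm(8957, 1183).
gcd(62699, 403) = 13 and 13 | (48 − 34069), so the pair is consistent; merging gives n ≡ 96768 (mod 1943669), where 1943669 = lcm(62699, 403).
The solution is unique modulo lcm(8957, 1183, 403) = 1943669.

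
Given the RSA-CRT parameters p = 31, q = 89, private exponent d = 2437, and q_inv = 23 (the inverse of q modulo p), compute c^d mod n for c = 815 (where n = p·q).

d_p = d mod (p−1) = 2437 mod 30 = 7; d_q = d mod (q−1) = 61.
m₁ = c^(d_p) mod p: c ≡ 9 (mod 31), and 9^7 mod 31 = 10.
m₂ = c^(d_q) mod q: c ≡ 14 (mod 89), and 14^61 mod 89 = 41.
h = q_inv·(m₁ − m₂) mod p = 23·(10 − 41) mod 31 = 0.
m = m₂ + h·q = 41 + 0·89 = 41.

41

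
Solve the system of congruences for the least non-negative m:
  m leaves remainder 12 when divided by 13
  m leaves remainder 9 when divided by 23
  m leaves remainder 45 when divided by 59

17627

The moduli are pairwise coprime; N = 13·23·59 = 17641.
N/13 = 1357; 1357 ≡ 5 (mod 13); 5·8 ≡ 1, so inverse 8.
N/23 = 767; 767 ≡ 8 (mod 23); 8·3 ≡ 1, so inverse 3.
N/59 = 299; 299 ≡ 4 (mod 59); 4·15 ≡ 1, so inverse 15.
m ≡ 12·1357·8 + 9·767·3 + 45·299·15 = 352806.
352806 mod 17641 = 17627.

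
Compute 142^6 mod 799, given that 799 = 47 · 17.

518

Mod 47: 142 ≡ 1; 1^6 ≡ 1 (mod 47).
Mod 17: 142 ≡ 6; 6^6 ≡ 8 (mod 17).
Combine by CRT: x ≡ 1 (mod 47), x ≡ 8 (mod 17) ⇒ x ≡ 518 (mod 799).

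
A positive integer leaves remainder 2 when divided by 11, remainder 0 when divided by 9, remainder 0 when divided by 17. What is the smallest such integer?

1377

The moduli are pairwise coprime; M = 11·9·17 = 1683.
M/11 = 153; 153 ≡ 10 (mod 11); 10·10 ≡ 1, so inverse 10.
M/9 = 187; 187 ≡ 7 (mod 9); 7·4 ≡ 1, so inverse 4.
M/17 = 99; 99 ≡ 14 (mod 17); 14·11 ≡ 1, so inverse 11.
n ≡ 2·153·10 + 0·187·4 + 0·99·11 = 3060.
3060 mod 1683 = 1377.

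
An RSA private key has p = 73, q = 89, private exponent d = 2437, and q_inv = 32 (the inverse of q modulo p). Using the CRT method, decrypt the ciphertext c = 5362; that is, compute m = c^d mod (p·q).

d_p = d mod (p−1) = 2437 mod 72 = 61; d_q = d mod (q−1) = 61.
m₁ = c^(d_p) mod p: c ≡ 33 (mod 73), and 33^61 mod 73 = 28.
m₂ = c^(d_q) mod q: c ≡ 22 (mod 89), and 22^61 mod 89 = 44.
h = q_inv·(m₁ − m₂) mod p = 32·(28 − 44) mod 73 = 72.
m = m₂ + h·q = 44 + 72·89 = 6452.

6452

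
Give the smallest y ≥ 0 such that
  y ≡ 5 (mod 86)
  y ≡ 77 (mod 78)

779

Combine the congruences pairwise.
gcd(86, 78) = 2 and 2 | (77 − 5), so the pair is consistent; merging gives y ≡ 779 (mod 3354), where 3354 = lcm(86, 78).
The solution is unique modulo lcm(86, 78) = 3354.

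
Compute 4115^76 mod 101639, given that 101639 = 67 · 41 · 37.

17675

Mod 67: 4115 ≡ 28; by Fermat, exponent reduces to 76 mod 66 = 10; 28^10 ≡ 54 (mod 67).
Mod 41: 4115 ≡ 15; by Fermat, exponent reduces to 76 mod 40 = 36; 15^36 ≡ 4 (mod 41).
Mod 37: 4115 ≡ 8; by Fermat, exponent reduces to 76 mod 36 = 4; 8^4 ≡ 26 (mod 37).
Combine by CRT: x ≡ 54 (mod 67), x ≡ 4 (mod 41), x ≡ 26 (mod 37) ⇒ x ≡ 17675 (mod 101639).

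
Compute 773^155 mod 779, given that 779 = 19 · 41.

249

Mod 19: 773 ≡ 13; by Fermat, exponent reduces to 155 mod 18 = 11; 13^11 ≡ 2 (mod 19).
Mod 41: 773 ≡ 35; by Fermat, exponent reduces to 155 mod 40 = 35; 35^35 ≡ 3 (mod 41).
Combine by CRT: x ≡ 2 (mod 19), x ≡ 3 (mod 41) ⇒ x ≡ 249 (mod 779).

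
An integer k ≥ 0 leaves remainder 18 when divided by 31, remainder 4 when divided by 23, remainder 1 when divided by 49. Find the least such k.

15828

The moduli are pairwise coprime; N = 31·23·49 = 34937.
N/31 = 1127; 1127 ≡ 11 (mod 31); 11·17 ≡ 1, so inverse 17.
N/23 = 1519; 1519 ≡ 1 (mod 23), inverse 1.
N/49 = 713; 713 ≡ 27 (mod 49); 27·20 ≡ 1, so inverse 20.
k ≡ 18·1127·17 + 4·1519·1 + 1·713·20 = 365198.
365198 mod 34937 = 15828.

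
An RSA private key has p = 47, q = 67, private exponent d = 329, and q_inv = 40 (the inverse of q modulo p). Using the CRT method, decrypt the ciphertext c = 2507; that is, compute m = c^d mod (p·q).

d_p = d mod (p−1) = 329 mod 46 = 7; d_q = d mod (q−1) = 65.
m₁ = c^(d_p) mod p: c ≡ 16 (mod 47), and 16^7 mod 47 = 32.
m₂ = c^(d_q) mod q: c ≡ 28 (mod 67), and 28^65 mod 67 = 12.
h = q_inv·(m₁ − m₂) mod p = 40·(32 − 12) mod 47 = 1.
m = m₂ + h·q = 12 + 1·67 = 79.

79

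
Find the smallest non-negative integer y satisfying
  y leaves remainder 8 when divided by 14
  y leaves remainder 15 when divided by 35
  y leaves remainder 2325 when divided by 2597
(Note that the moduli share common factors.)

15310

gcd(14, 35) = 7 and 7 | (15 − 8), so the pair is consistent; merging gives y ≡ 50 (mod 70), where 70 = lcm(14, 35).
gcd(70, 2597) = 7 and 7 | (2325 − 50), so the pair is consistent; merging gives y ≡ 15310 (mod 25970), where 25970 = lcm(70, 2597).
The solution is unique modulo lcm(14, 35, 2597) = 25970.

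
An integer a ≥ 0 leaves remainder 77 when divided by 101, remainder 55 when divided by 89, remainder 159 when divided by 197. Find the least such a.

From a ≡ 77 (mod 101) write a = 77 + 101t. Substituting into a ≡ 55 (mod 89) gives 101t ≡ 67 (mod 89), and since 12⁻¹ ≡ 52 (mod 89), t ≡ 13. Hence a ≡ 77 + 101·13 = 1390 (mod 8989).
From a ≡ 1390 (mod 8989) write a = 1390 + 8989t. Substituting into a ≡ 159 (mod 197) gives 8989t ≡ 148 (mod 197), and since 124⁻¹ ≡ 170 (mod 197), t ≡ 141. Hence a ≡ 1390 + 8989·141 = 1268839 (mod 1770833).

1268839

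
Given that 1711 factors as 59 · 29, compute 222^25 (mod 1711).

843

Mod 59: 222 ≡ 45; 45^25 ≡ 17 (mod 59).
Mod 29: 222 ≡ 19; 19^25 ≡ 2 (mod 29).
Combine by CRT: x ≡ 17 (mod 59), x ≡ 2 (mod 29) ⇒ x ≡ 843 (mod 1711).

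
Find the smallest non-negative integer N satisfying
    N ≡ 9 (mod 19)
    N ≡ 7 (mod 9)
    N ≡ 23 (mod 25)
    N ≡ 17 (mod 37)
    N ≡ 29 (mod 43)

Combine the congruences pairwise.
From N ≡ 9 (mod 19) write N = 9 + 19t. Substituting into N ≡ 7 (mod 9) gives 19t ≡ 7 (mod 9), and since 1⁻¹ ≡ 1 (mod 9), t ≡ 7. Hence N ≡ 9 + 19·7 = 142 (mod 171).
From N ≡ 142 (mod 171) write N = 142 + 171t. Substituting into N ≡ 23 (mod 25) gives 171t ≡ 6 (mod 25), and since 21⁻¹ ≡ 6 (mod 25), t ≡ 11. Hence N ≡ 142 + 171·11 = 2023 (mod 4275).
From N ≡ 2023 (mod 4275) write N = 2023 + 4275t. Substituting into N ≡ 17 (mod 37) gives 4275t ≡ 29 (mod 37), and since 20⁻¹ ≡ 13 (mod 37), t ≡ 7. Hence N ≡ 2023 + 4275·7 = 31948 (mod 158175).
From N ≡ 31948 (mod 158175) write N = 31948 + 158175t. Substituting into N ≡ 29 (mod 43) gives 158175t ≡ 30 (mod 43), and since 21⁻¹ ≡ 41 (mod 43), t ≡ 26. Hence N ≡ 31948 + 158175·26 = 4144498 (mod 6801525).

4144498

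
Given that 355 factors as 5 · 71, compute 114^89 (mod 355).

Mod 5: 114 ≡ 4; by Fermat, exponent reduces to 89 mod 4 = 1; 4^1 ≡ 4 (mod 5).
Mod 71: 114 ≡ 43; by Fermat, exponent reduces to 89 mod 70 = 19; 43^19 ≡ 49 (mod 71).
Combine by CRT: x ≡ 4 (mod 5), x ≡ 49 (mod 71) ⇒ x ≡ 49 (mod 355).

49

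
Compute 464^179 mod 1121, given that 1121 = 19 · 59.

449

Mod 19: 464 ≡ 8; by Fermat, exponent reduces to 179 mod 18 = 17; 8^17 ≡ 12 (mod 19).
Mod 59: 464 ≡ 51; by Fermat, exponent reduces to 179 mod 58 = 5; 51^5 ≡ 36 (mod 59).
Combine by CRT: x ≡ 12 (mod 19), x ≡ 36 (mod 59) ⇒ x ≡ 449 (mod 1121).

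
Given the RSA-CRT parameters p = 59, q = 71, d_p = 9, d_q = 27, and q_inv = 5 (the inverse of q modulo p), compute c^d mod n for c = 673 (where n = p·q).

1230

m₁ = c^(d_p) mod p: c ≡ 24 (mod 59), and 24^9 mod 59 = 50.
m₂ = c^(d_q) mod q: c ≡ 34 (mod 71), and 34^27 mod 71 = 23.
h = q_inv·(m₁ − m₂) mod p = 5·(50 − 23) mod 59 = 17.
m = m₂ + h·q = 23 + 17·71 = 1230.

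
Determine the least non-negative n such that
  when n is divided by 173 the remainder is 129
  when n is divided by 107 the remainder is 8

2897

From n ≡ 129 (mod 173) write n = 129 + 173t. Substituting into n ≡ 8 (mod 107) gives 173t ≡ 93 (mod 107), and since 66⁻¹ ≡ 60 (mod 107), t ≡ 16. Hence n ≡ 129 + 173·16 = 2897 (mod 18511).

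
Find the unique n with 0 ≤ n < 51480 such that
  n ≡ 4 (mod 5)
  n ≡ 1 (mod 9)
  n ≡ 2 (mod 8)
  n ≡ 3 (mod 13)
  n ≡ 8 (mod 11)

24274

The moduli are pairwise coprime; M = 5·9·8·13·11 = 51480.
M/5 = 10296; 10296 ≡ 1 (mod 5), inverse 1.
M/9 = 5720; 5720 ≡ 5 (mod 9); 5·2 ≡ 1, so inverse 2.
M/8 = 6435; 6435 ≡ 3 (mod 8); 3·3 ≡ 1, so inverse 3.
M/13 = 3960; 3960 ≡ 8 (mod 13); 8·5 ≡ 1, so inverse 5.
M/11 = 4680; 4680 ≡ 5 (mod 11); 5·9 ≡ 1, so inverse 9.
n ≡ 4·10296·1 + 1·5720·2 + 2·6435·3 + 3·3960·5 + 8·4680·9 = 487594.
487594 mod 51480 = 24274.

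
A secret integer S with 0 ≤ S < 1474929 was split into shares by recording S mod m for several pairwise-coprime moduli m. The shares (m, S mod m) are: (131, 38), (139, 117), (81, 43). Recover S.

The moduli are pairwise coprime; N = 131·139·81 = 1474929.
N/131 = 11259; 11259 ≡ 124 (mod 131); 124·56 ≡ 1, so inverse 56.
N/139 = 10611; 10611 ≡ 47 (mod 139); 47·71 ≡ 1, so inverse 71.
N/81 = 18209; 18209 ≡ 65 (mod 81); 65·5 ≡ 1, so inverse 5.
S ≡ 38·11259·56 + 117·10611·71 + 43·18209·5 = 116019664.
116019664 mod 1474929 = 975202.

975202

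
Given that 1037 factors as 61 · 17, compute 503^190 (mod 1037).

Mod 61: 503 ≡ 15; by Fermat, exponent reduces to 190 mod 60 = 10; 15^10 ≡ 13 (mod 61).
Mod 17: 503 ≡ 10; by Fermat, exponent reduces to 190 mod 16 = 14; 10^14 ≡ 8 (mod 17).
Combine by CRT: x ≡ 13 (mod 61), x ≡ 8 (mod 17) ⇒ x ≡ 501 (mod 1037).

501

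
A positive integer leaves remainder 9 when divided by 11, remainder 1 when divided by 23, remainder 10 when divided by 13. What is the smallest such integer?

3221

From a ≡ 9 (mod 11) write a = 9 + 11t. Substituting into a ≡ 1 (mod 23) gives 11t ≡ 15 (mod 23), and since 11⁻¹ ≡ 21 (mod 23), t ≡ 16. Hence a ≡ 9 + 11·16 = 185 (mod 253).
From a ≡ 185 (mod 253) write a = 185 + 253t. Substituting into a ≡ 10 (mod 13) gives 253t ≡ 7 (mod 13), and since 6⁻¹ ≡ 11 (mod 13), t ≡ 12. Hence a ≡ 185 + 253·12 = 3221 (mod 3289).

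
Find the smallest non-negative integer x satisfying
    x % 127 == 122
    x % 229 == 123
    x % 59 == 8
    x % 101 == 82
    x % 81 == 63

The moduli are pairwise coprime; N = 127·229·59·101·81 = 14037753357.
N/127 = 110533491; 110533491 ≡ 57 (mod 127); 57·78 ≡ 1, so inverse 78.
N/229 = 61300233; 61300233 ≡ 139 (mod 229); 139·201 ≡ 1, so inverse 201.
N/59 = 237928023; 237928023 ≡ 21 (mod 59); 21·45 ≡ 1, so inverse 45.
N/101 = 138987657; 138987657 ≡ 42 (mod 101); 42·89 ≡ 1, so inverse 89.
N/81 = 173305597; 173305597 ≡ 22 (mod 81); 22·70 ≡ 1, so inverse 70.
x ≡ 122·110533491·78 + 123·61300233·201 + 8·237928023·45 + 82·138987657·89 + 63·173305597·70 = 4431626052651.
4431626052651 mod 14037753357 = 9733745196.

9733745196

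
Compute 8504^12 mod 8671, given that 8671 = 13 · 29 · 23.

5526

Mod 13: 8504 ≡ 2; since 12 | 12, by Fermat 2^12 ≡ 1 (mod 13).
Mod 29: 8504 ≡ 7; 7^12 ≡ 16 (mod 29).
Mod 23: 8504 ≡ 17; 17^12 ≡ 6 (mod 23).
Combine by CRT: x ≡ 1 (mod 13), x ≡ 16 (mod 29), x ≡ 6 (mod 23) ⇒ x ≡ 5526 (mod 8671).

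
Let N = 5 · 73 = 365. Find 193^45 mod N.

Mod 5: 193 ≡ 3; by Fermat, exponent reduces to 45 mod 4 = 1; 3^1 ≡ 3 (mod 5).
Mod 73: 193 ≡ 47; 47^45 ≡ 51 (mod 73).
Combine by CRT: x ≡ 3 (mod 5), x ≡ 51 (mod 73) ⇒ x ≡ 343 (mod 365).

343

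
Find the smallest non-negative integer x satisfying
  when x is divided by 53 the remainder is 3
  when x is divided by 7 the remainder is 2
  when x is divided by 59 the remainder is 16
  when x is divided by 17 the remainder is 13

The moduli are pairwise coprime; N = 53·7·59·17 = 372113.
N/53 = 7021; 7021 ≡ 25 (mod 53); 25·17 ≡ 1, so inverse 17.
N/7 = 53159; 53159 ≡ 1 (mod 7), inverse 1.
N/59 = 6307; 6307 ≡ 53 (mod 59); 53·49 ≡ 1, so inverse 49.
N/17 = 21889; 21889 ≡ 10 (mod 17); 10·12 ≡ 1, so inverse 12.
x ≡ 3·7021·17 + 2·53159·1 + 16·6307·49 + 13·21889·12 = 8823761.
8823761 mod 372113 = 265162.

265162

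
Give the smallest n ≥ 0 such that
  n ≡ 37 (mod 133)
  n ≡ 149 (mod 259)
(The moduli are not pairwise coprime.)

gcd(133, 259) = 7 and 7 | (149 − 37), so the pair is consistent; merging gives n ≡ 4293 (mod 4921), where 4921 = lcm(133, 259).
The solution is unique modulo lcm(133, 259) = 4921.

4293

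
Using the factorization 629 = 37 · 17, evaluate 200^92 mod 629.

Mod 37: 200 ≡ 15; by Fermat, exponent reduces to 92 mod 36 = 20; 15^20 ≡ 34 (mod 37).
Mod 17: 200 ≡ 13; by Fermat, exponent reduces to 92 mod 16 = 12; 13^12 ≡ 1 (mod 17).
Combine by CRT: x ≡ 34 (mod 37), x ≡ 1 (mod 17) ⇒ x ≡ 256 (mod 629).

256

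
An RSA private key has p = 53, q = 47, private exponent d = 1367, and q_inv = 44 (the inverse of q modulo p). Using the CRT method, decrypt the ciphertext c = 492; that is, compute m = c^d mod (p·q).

d_p = d mod (p−1) = 1367 mod 52 = 15; d_q = d mod (q−1) = 33.
m₁ = c^(d_p) mod p: c ≡ 15 (mod 53), and 15^15 mod 53 = 13.
m₂ = c^(d_q) mod q: c ≡ 22 (mod 47), and 22^33 mod 47 = 44.
h = q_inv·(m₁ − m₂) mod p = 44·(13 − 44) mod 53 = 14.
m = m₂ + h·q = 44 + 14·47 = 702.

702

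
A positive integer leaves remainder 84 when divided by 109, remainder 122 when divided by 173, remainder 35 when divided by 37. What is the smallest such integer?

678282

From t ≡ 84 (mod 109) write t = 84 + 109s. Substituting into t ≡ 122 (mod 173) gives 109s ≡ 38 (mod 173), and since 109⁻¹ ≡ 100 (mod 173), s ≡ 167. Hence t ≡ 84 + 109·167 = 18287 (mod 18857).
From t ≡ 18287 (mod 18857) write t = 18287 + 18857s. Substituting into t ≡ 35 (mod 37) gives 18857s ≡ 26 (mod 37), and since 24⁻¹ ≡ 17 (mod 37), s ≡ 35. Hence t ≡ 18287 + 18857·35 = 678282 (mod 697709).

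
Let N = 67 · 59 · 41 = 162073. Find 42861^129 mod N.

113506

Mod 67: 42861 ≡ 48; by Fermat, exponent reduces to 129 mod 66 = 63; 48^63 ≡ 8 (mod 67).
Mod 59: 42861 ≡ 27; by Fermat, exponent reduces to 129 mod 58 = 13; 27^13 ≡ 49 (mod 59).
Mod 41: 42861 ≡ 16; by Fermat, exponent reduces to 129 mod 40 = 9; 16^9 ≡ 18 (mod 41).
Combine by CRT: x ≡ 8 (mod 67), x ≡ 49 (mod 59), x ≡ 18 (mod 41) ⇒ x ≡ 113506 (mod 162073).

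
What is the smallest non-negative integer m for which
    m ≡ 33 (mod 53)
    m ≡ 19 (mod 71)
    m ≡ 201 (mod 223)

The moduli are pairwise coprime; N = 53·71·223 = 839149.
N/53 = 15833; 15833 ≡ 39 (mod 53); 39·34 ≡ 1, so inverse 34.
N/71 = 11819; 11819 ≡ 33 (mod 71); 33·28 ≡ 1, so inverse 28.
N/223 = 3763; 3763 ≡ 195 (mod 223); 195·215 ≡ 1, so inverse 215.
m ≡ 33·15833·34 + 19·11819·28 + 201·3763·215 = 186670379.
186670379 mod 839149 = 379301.

379301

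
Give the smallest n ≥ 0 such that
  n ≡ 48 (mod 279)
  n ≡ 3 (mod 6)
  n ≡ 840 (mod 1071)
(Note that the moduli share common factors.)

66171

Combine the congruences pairwise.
gcd(279, 6) = 3 and 3 | (3 − 48), so the pair is consistent; merging gives n ≡ 327 (mod 558), where 558 = lcm(279, 6).
gcd(558, 1071) = 9 and 9 | (840 − 327), so the pair is consistent; merging gives n ≡ 66171 (mod 66402), where 66402 = lcm(558, 1071).
The solution is unique modulo lcm(279, 6, 1071) = 66402.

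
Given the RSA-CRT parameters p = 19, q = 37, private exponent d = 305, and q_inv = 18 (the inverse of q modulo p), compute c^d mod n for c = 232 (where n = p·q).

d_p = d mod (p−1) = 305 mod 18 = 17; d_q = d mod (q−1) = 17.
m₁ = c^(d_p) mod p: c ≡ 4 (mod 19), and 4^17 mod 19 = 5.
m₂ = c^(d_q) mod q: c ≡ 10 (mod 37), and 10^17 mod 37 = 26.
h = q_inv·(m₁ − m₂) mod p = 18·(5 − 26) mod 19 = 2.
m = m₂ + h·q = 26 + 2·37 = 100.

100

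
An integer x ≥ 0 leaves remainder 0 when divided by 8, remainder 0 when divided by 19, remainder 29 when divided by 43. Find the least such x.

760

The moduli are pairwise coprime; N = 8·19·43 = 6536.
N/8 = 817; 817 ≡ 1 (mod 8), inverse 1.
N/19 = 344; 344 ≡ 2 (mod 19); 2·10 ≡ 1, so inverse 10.
N/43 = 152; 152 ≡ 23 (mod 43); 23·15 ≡ 1, so inverse 15.
x ≡ 0·817·1 + 0·344·10 + 29·152·15 = 66120.
66120 mod 6536 = 760.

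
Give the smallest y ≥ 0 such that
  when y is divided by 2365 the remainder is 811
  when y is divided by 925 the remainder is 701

gcd(2365, 925) = 5 and 5 | (701 − 811), so the pair is consistent; merging gives y ≡ 204201 (mod 437525), where 437525 = lcm(2365, 925).
The solution is unique modulo lcm(2365, 925) = 437525.

204201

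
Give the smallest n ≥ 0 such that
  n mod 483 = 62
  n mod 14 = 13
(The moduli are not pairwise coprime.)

Combine the congruences pairwise.
gcd(483, 14) = 7 and 7 | (13 − 62), so the pair is consistent; merging gives n ≡ 545 (mod 966), where 966 = lcm(483, 14).
The solution is unique modulo lcm(483, 14) = 966.

545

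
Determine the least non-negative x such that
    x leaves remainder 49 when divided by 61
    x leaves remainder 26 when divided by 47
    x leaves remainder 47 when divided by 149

415459

The moduli are pairwise coprime; N = 61·47·149 = 427183.
N/61 = 7003; 7003 ≡ 49 (mod 61); 49·5 ≡ 1, so inverse 5.
N/47 = 9089; 9089 ≡ 18 (mod 47); 18·34 ≡ 1, so inverse 34.
N/149 = 2867; 2867 ≡ 36 (mod 149); 36·29 ≡ 1, so inverse 29.
x ≡ 49·7003·5 + 26·9089·34 + 47·2867·29 = 13658132.
13658132 mod 427183 = 415459.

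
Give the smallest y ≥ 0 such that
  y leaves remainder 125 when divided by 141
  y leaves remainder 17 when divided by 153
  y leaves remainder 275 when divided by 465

691730

Combine the congruences pairwise.
gcd(141, 153) = 3 and 3 | (17 − 125), so the pair is consistent; merging gives y ≡ 1394 (mod 7191), where 7191 = lcm(141, 153).
gcd(7191, 465) = 3 and 3 | (275 − 1394), so the pair is consistent; merging gives y ≡ 691730 (mod 1114605), where 1114605 = lcm(7191, 465).
The solution is unique modulo lcm(141, 153, 465) = 1114605.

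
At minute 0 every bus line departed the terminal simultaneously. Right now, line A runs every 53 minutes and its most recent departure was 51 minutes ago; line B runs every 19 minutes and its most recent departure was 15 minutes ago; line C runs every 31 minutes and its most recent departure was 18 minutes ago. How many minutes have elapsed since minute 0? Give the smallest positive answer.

The moduli are pairwise coprime; N = 53·19·31 = 31217.
N/53 = 589; 589 ≡ 6 (mod 53); 6·9 ≡ 1, so inverse 9.
N/19 = 1643; 1643 ≡ 9 (mod 19); 9·17 ≡ 1, so inverse 17.
N/31 = 1007; 1007 ≡ 15 (mod 31); 15·29 ≡ 1, so inverse 29.
t ≡ 51·589·9 + 15·1643·17 + 18·1007·29 = 1214970.
1214970 mod 31217 = 28724.

28724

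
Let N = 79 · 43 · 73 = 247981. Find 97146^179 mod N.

Mod 79: 97146 ≡ 55; by Fermat, exponent reduces to 179 mod 78 = 23; 55^23 ≡ 23 (mod 79).
Mod 43: 97146 ≡ 9; by Fermat, exponent reduces to 179 mod 42 = 11; 9^11 ≡ 40 (mod 43).
Mod 73: 97146 ≡ 56; by Fermat, exponent reduces to 179 mod 72 = 35; 56^35 ≡ 43 (mod 73).
Combine by CRT: x ≡ 23 (mod 79), x ≡ 40 (mod 43), x ≡ 43 (mod 73) ⇒ x ≡ 96403 (mod 247981).

96403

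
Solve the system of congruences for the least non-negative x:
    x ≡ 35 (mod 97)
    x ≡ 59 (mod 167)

From x ≡ 35 (mod 97) write x = 35 + 97t. Substituting into x ≡ 59 (mod 167) gives 97t ≡ 24 (mod 167), and since 97⁻¹ ≡ 31 (mod 167), t ≡ 76. Hence x ≡ 35 + 97·76 = 7407 (mod 16199).

7407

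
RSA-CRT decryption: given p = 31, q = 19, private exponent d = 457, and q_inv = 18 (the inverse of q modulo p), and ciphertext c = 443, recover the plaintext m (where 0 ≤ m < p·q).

351

d_p = d mod (p−1) = 457 mod 30 = 7; d_q = d mod (q−1) = 7.
m₁ = c^(d_p) mod p: c ≡ 9 (mod 31), and 9^7 mod 31 = 10.
m₂ = c^(d_q) mod q: c ≡ 6 (mod 19), and 6^7 mod 19 = 9.
h = q_inv·(m₁ − m₂) mod p = 18·(10 − 9) mod 31 = 18.
m = m₂ + h·q = 9 + 18·19 = 351.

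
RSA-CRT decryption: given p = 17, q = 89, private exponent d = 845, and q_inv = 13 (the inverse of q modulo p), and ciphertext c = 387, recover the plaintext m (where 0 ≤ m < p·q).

1186

d_p = d mod (p−1) = 845 mod 16 = 13; d_q = d mod (q−1) = 53.
m₁ = c^(d_p) mod p: c ≡ 13 (mod 17), and 13^13 mod 17 = 13.
m₂ = c^(d_q) mod q: c ≡ 31 (mod 89), and 31^53 mod 89 = 29.
h = q_inv·(m₁ − m₂) mod p = 13·(13 − 29) mod 17 = 13.
m = m₂ + h·q = 29 + 13·89 = 1186.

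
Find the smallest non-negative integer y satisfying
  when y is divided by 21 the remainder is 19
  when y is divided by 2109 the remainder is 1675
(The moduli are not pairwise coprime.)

12220

Combine the congruences pairwise.
gcd(21, 2109) = 3 and 3 | (1675 − 19), so the pair is consistent; merging gives y ≡ 12220 (mod 14763), where 14763 = lcm(21, 2109).
The solution is unique modulo lcm(21, 2109) = 14763.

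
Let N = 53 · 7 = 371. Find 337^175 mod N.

Mod 53: 337 ≡ 19; by Fermat, exponent reduces to 175 mod 52 = 19; 19^19 ≡ 51 (mod 53).
Mod 7: 337 ≡ 1; by Fermat, exponent reduces to 175 mod 6 = 1; 1^1 ≡ 1 (mod 7).
Combine by CRT: x ≡ 51 (mod 53), x ≡ 1 (mod 7) ⇒ x ≡ 316 (mod 371).

316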